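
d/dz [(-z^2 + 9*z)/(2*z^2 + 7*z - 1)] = (-25*z^2 + 2*z - 9)/(4*z^4 + 28*z^3 + 45*z^2 - 14*z + 1)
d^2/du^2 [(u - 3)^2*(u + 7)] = 6*u + 2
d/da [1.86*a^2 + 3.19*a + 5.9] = 3.72*a + 3.19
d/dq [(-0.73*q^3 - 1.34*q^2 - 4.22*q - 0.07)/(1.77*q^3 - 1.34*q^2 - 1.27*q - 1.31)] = (3.35*q^4 + 16.793*q^3 - 0.712399999999999*q^2 + 3.3232*q + 5.4393)/(3.1329*q^6 - 4.7436*q^5 - 2.7002*q^4 - 1.2338*q^3 + 5.1237*q^2 + 3.3274*q + 1.7161)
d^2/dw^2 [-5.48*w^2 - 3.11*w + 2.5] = -10.9600000000000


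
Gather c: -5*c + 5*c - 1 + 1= 0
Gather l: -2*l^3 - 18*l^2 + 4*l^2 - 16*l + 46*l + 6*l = -2*l^3 - 14*l^2 + 36*l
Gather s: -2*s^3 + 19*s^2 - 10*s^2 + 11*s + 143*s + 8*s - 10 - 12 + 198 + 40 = -2*s^3 + 9*s^2 + 162*s + 216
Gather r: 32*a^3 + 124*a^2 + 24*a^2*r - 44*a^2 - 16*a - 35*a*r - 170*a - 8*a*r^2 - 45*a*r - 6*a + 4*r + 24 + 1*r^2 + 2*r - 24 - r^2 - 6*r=32*a^3 + 80*a^2 - 8*a*r^2 - 192*a + r*(24*a^2 - 80*a)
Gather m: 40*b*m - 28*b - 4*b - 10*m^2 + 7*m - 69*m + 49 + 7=-32*b - 10*m^2 + m*(40*b - 62) + 56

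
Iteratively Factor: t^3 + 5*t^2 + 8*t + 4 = (t + 1)*(t^2 + 4*t + 4) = (t + 1)*(t + 2)*(t + 2)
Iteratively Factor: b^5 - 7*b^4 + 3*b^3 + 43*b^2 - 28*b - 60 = (b - 3)*(b^4 - 4*b^3 - 9*b^2 + 16*b + 20) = (b - 3)*(b - 2)*(b^3 - 2*b^2 - 13*b - 10) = (b - 3)*(b - 2)*(b + 1)*(b^2 - 3*b - 10) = (b - 5)*(b - 3)*(b - 2)*(b + 1)*(b + 2)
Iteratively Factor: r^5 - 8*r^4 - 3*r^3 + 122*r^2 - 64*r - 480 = (r - 5)*(r^4 - 3*r^3 - 18*r^2 + 32*r + 96) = (r - 5)*(r - 4)*(r^3 + r^2 - 14*r - 24) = (r - 5)*(r - 4)*(r + 2)*(r^2 - r - 12) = (r - 5)*(r - 4)^2*(r + 2)*(r + 3)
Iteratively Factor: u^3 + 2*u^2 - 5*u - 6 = (u + 1)*(u^2 + u - 6) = (u - 2)*(u + 1)*(u + 3)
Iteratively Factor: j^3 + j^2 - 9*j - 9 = (j + 3)*(j^2 - 2*j - 3) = (j + 1)*(j + 3)*(j - 3)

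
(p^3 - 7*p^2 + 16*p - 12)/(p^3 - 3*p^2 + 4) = (p - 3)/(p + 1)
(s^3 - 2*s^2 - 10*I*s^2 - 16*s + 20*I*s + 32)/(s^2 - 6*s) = (s^3 + s^2*(-2 - 10*I) + 4*s*(-4 + 5*I) + 32)/(s*(s - 6))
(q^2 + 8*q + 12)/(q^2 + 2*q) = (q + 6)/q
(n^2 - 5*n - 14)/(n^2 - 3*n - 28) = (n + 2)/(n + 4)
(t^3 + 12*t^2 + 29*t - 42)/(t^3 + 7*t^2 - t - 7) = (t + 6)/(t + 1)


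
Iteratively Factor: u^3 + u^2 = (u)*(u^2 + u) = u*(u + 1)*(u)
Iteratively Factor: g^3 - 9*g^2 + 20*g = (g)*(g^2 - 9*g + 20) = g*(g - 4)*(g - 5)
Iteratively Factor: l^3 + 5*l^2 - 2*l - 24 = (l + 3)*(l^2 + 2*l - 8) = (l + 3)*(l + 4)*(l - 2)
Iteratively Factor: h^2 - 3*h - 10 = (h + 2)*(h - 5)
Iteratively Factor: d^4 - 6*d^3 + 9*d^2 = (d)*(d^3 - 6*d^2 + 9*d) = d*(d - 3)*(d^2 - 3*d) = d^2*(d - 3)*(d - 3)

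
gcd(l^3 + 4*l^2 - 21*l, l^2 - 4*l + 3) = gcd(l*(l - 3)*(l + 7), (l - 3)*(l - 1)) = l - 3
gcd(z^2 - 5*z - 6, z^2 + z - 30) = 1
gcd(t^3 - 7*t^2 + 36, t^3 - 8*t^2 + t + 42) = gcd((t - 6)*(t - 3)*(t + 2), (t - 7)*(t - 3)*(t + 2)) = t^2 - t - 6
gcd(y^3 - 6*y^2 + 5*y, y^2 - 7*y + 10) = y - 5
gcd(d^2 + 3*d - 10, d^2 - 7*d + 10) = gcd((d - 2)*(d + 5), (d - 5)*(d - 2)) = d - 2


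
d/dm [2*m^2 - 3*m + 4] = 4*m - 3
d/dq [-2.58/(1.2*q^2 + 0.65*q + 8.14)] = (6.192*q + 1.677)/(1.2*q^2 + 0.65*q + 8.14)^2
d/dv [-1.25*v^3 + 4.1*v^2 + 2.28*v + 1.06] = -3.75*v^2 + 8.2*v + 2.28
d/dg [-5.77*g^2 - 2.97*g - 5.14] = -11.54*g - 2.97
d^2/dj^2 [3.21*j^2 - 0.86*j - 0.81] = 6.42000000000000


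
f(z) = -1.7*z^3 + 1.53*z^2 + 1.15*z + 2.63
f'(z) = -5.1*z^2 + 3.06*z + 1.15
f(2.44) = -10.15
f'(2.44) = -21.75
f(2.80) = -19.47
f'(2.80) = -30.27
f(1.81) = -0.36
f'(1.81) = -10.02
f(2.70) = -16.57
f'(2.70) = -27.77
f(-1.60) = 11.67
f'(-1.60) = -16.80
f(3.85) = -67.28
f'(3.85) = -62.66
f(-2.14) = 23.84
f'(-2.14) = -28.75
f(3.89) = -69.81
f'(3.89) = -64.12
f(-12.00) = 3146.75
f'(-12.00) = -769.97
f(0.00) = 2.63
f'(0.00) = 1.15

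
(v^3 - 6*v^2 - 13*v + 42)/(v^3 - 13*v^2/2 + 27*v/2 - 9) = 2*(v^2 - 4*v - 21)/(2*v^2 - 9*v + 9)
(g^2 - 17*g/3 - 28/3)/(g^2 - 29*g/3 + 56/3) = (3*g + 4)/(3*g - 8)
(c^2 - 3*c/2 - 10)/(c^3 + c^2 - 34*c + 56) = (c + 5/2)/(c^2 + 5*c - 14)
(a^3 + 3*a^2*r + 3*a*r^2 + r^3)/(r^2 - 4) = (a^3 + 3*a^2*r + 3*a*r^2 + r^3)/(r^2 - 4)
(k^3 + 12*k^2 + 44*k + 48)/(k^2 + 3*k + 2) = (k^2 + 10*k + 24)/(k + 1)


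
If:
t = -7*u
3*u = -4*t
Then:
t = 0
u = 0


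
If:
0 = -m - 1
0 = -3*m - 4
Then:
No Solution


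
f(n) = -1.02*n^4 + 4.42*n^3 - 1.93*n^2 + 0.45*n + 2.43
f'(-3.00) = 241.53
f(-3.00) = -218.25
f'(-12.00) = 9006.45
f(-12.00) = -29069.37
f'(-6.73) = 1870.68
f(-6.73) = -3527.80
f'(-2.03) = 97.06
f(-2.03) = -60.73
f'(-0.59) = 8.18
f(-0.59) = 0.46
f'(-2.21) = 117.78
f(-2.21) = -80.03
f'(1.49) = 10.64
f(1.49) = 8.41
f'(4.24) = -88.53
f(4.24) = -23.10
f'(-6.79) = 1915.23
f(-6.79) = -3641.37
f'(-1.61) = 58.06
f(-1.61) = -28.60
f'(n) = -4.08*n^3 + 13.26*n^2 - 3.86*n + 0.45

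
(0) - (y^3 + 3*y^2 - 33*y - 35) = -y^3 - 3*y^2 + 33*y + 35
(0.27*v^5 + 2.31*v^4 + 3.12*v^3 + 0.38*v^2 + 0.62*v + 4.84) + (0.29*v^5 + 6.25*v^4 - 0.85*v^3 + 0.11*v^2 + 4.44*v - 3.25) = 0.56*v^5 + 8.56*v^4 + 2.27*v^3 + 0.49*v^2 + 5.06*v + 1.59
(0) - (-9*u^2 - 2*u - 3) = 9*u^2 + 2*u + 3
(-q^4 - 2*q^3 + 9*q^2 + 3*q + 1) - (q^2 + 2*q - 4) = -q^4 - 2*q^3 + 8*q^2 + q + 5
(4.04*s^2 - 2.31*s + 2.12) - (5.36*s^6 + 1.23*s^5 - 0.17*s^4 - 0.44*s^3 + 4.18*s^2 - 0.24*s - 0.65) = -5.36*s^6 - 1.23*s^5 + 0.17*s^4 + 0.44*s^3 - 0.14*s^2 - 2.07*s + 2.77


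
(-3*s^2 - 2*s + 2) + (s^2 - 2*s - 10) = -2*s^2 - 4*s - 8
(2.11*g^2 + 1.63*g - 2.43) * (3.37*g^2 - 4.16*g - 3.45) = 7.1107*g^4 - 3.2845*g^3 - 22.2494*g^2 + 4.4853*g + 8.3835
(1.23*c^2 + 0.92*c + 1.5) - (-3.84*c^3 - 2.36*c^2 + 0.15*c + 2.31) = 3.84*c^3 + 3.59*c^2 + 0.77*c - 0.81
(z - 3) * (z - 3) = z^2 - 6*z + 9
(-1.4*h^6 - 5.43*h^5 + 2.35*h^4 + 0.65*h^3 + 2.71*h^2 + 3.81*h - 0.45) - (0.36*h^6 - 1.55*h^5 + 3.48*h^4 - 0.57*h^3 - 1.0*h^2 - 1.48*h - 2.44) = -1.76*h^6 - 3.88*h^5 - 1.13*h^4 + 1.22*h^3 + 3.71*h^2 + 5.29*h + 1.99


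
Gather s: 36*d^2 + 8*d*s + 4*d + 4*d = 36*d^2 + 8*d*s + 8*d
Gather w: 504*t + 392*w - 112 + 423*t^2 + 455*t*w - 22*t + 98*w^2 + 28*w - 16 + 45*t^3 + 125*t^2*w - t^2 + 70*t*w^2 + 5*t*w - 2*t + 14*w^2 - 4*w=45*t^3 + 422*t^2 + 480*t + w^2*(70*t + 112) + w*(125*t^2 + 460*t + 416) - 128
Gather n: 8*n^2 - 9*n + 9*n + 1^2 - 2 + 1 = 8*n^2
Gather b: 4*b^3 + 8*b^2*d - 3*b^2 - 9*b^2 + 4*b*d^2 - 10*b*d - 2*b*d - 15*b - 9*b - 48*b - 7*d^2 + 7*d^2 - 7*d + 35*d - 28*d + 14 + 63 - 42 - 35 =4*b^3 + b^2*(8*d - 12) + b*(4*d^2 - 12*d - 72)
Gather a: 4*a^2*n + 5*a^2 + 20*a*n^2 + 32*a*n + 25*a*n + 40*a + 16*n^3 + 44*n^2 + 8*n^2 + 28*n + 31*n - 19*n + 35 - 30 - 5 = a^2*(4*n + 5) + a*(20*n^2 + 57*n + 40) + 16*n^3 + 52*n^2 + 40*n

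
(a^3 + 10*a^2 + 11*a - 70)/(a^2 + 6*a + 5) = (a^2 + 5*a - 14)/(a + 1)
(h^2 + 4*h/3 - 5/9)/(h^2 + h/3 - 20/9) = (3*h - 1)/(3*h - 4)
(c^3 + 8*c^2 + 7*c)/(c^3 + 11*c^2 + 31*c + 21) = c/(c + 3)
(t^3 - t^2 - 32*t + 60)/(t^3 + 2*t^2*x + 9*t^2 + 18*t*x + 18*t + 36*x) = (t^2 - 7*t + 10)/(t^2 + 2*t*x + 3*t + 6*x)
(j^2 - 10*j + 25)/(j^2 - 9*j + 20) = (j - 5)/(j - 4)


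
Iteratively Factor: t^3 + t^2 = (t + 1)*(t^2) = t*(t + 1)*(t)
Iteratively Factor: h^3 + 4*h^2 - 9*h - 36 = (h + 4)*(h^2 - 9) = (h + 3)*(h + 4)*(h - 3)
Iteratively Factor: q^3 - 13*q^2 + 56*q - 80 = (q - 4)*(q^2 - 9*q + 20) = (q - 4)^2*(q - 5)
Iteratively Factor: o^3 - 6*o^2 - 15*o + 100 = (o - 5)*(o^2 - o - 20) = (o - 5)^2*(o + 4)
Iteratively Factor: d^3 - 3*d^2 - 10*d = (d + 2)*(d^2 - 5*d) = d*(d + 2)*(d - 5)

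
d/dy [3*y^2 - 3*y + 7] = 6*y - 3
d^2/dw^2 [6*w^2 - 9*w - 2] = 12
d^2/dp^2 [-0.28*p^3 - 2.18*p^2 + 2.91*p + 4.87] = -1.68*p - 4.36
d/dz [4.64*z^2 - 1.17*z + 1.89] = 9.28*z - 1.17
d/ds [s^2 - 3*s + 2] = 2*s - 3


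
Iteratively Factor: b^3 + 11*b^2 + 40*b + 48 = (b + 4)*(b^2 + 7*b + 12) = (b + 3)*(b + 4)*(b + 4)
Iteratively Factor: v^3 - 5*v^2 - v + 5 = (v - 5)*(v^2 - 1) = (v - 5)*(v - 1)*(v + 1)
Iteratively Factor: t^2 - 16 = (t + 4)*(t - 4)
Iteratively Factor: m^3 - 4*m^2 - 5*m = (m - 5)*(m^2 + m) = m*(m - 5)*(m + 1)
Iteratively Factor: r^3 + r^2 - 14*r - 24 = (r - 4)*(r^2 + 5*r + 6) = (r - 4)*(r + 2)*(r + 3)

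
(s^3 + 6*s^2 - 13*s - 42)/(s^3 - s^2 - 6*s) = (s + 7)/s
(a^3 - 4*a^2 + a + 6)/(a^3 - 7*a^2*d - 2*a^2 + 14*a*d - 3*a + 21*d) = (a - 2)/(a - 7*d)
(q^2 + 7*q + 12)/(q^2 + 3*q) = (q + 4)/q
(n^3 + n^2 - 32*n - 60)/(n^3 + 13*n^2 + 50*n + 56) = (n^2 - n - 30)/(n^2 + 11*n + 28)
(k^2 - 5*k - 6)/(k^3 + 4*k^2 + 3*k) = (k - 6)/(k*(k + 3))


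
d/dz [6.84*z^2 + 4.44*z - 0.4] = 13.68*z + 4.44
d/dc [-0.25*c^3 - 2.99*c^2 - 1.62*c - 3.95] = -0.75*c^2 - 5.98*c - 1.62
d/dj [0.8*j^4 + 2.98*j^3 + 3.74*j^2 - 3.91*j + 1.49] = 3.2*j^3 + 8.94*j^2 + 7.48*j - 3.91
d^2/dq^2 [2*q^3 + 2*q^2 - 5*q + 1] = 12*q + 4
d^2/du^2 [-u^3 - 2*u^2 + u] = -6*u - 4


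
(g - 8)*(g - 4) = g^2 - 12*g + 32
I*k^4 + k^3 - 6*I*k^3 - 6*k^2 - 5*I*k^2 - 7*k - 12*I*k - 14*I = (k - 7)*(k - 2*I)*(k + I)*(I*k + I)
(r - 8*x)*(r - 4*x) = r^2 - 12*r*x + 32*x^2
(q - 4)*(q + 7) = q^2 + 3*q - 28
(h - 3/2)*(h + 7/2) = h^2 + 2*h - 21/4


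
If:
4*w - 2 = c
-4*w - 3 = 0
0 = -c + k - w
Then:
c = -5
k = -23/4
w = -3/4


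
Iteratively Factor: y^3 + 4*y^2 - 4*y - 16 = (y + 4)*(y^2 - 4) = (y - 2)*(y + 4)*(y + 2)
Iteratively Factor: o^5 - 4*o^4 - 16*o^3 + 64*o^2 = (o)*(o^4 - 4*o^3 - 16*o^2 + 64*o) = o*(o - 4)*(o^3 - 16*o) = o*(o - 4)^2*(o^2 + 4*o) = o^2*(o - 4)^2*(o + 4)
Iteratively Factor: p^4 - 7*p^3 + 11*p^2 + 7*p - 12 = (p - 3)*(p^3 - 4*p^2 - p + 4) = (p - 4)*(p - 3)*(p^2 - 1) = (p - 4)*(p - 3)*(p + 1)*(p - 1)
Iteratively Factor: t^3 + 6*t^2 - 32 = (t - 2)*(t^2 + 8*t + 16) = (t - 2)*(t + 4)*(t + 4)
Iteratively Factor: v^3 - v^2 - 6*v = (v + 2)*(v^2 - 3*v) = v*(v + 2)*(v - 3)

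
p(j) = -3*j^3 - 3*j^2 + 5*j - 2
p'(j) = -9*j^2 - 6*j + 5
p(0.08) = -1.62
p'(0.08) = 4.46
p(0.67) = -0.90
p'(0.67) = -3.06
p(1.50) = -11.38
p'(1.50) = -24.25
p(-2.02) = 0.39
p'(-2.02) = -19.60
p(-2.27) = 6.28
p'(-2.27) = -27.76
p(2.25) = -40.11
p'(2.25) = -54.06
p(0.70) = -1.00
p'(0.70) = -3.61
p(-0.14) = -2.75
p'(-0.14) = 5.66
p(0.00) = -2.00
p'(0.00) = 5.00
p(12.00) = -5558.00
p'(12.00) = -1363.00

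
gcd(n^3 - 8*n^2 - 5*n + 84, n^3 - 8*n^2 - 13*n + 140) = n - 7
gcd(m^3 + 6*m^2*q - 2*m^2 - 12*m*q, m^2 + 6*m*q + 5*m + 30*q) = m + 6*q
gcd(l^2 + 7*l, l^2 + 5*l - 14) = l + 7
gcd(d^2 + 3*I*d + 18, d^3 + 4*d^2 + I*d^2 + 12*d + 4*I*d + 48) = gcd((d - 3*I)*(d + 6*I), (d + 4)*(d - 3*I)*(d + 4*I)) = d - 3*I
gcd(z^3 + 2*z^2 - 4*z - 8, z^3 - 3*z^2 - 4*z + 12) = z^2 - 4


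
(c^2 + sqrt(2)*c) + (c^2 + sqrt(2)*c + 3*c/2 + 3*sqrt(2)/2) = 2*c^2 + 3*c/2 + 2*sqrt(2)*c + 3*sqrt(2)/2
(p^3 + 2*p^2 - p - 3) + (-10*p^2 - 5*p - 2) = p^3 - 8*p^2 - 6*p - 5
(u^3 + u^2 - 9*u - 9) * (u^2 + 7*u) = u^5 + 8*u^4 - 2*u^3 - 72*u^2 - 63*u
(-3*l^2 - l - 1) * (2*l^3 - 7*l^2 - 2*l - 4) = -6*l^5 + 19*l^4 + 11*l^3 + 21*l^2 + 6*l + 4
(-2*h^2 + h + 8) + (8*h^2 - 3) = 6*h^2 + h + 5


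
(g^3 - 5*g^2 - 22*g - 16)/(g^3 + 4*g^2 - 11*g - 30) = (g^2 - 7*g - 8)/(g^2 + 2*g - 15)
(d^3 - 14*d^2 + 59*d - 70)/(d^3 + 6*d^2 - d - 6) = (d^3 - 14*d^2 + 59*d - 70)/(d^3 + 6*d^2 - d - 6)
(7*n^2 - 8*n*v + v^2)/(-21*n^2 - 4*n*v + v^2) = (-n + v)/(3*n + v)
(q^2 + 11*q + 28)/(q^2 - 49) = (q + 4)/(q - 7)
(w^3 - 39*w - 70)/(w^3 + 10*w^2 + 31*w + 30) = (w - 7)/(w + 3)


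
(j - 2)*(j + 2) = j^2 - 4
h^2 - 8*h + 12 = (h - 6)*(h - 2)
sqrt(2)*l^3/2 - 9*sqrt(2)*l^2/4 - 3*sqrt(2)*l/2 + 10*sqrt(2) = (l - 4)*(l - 5/2)*(sqrt(2)*l/2 + sqrt(2))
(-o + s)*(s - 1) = -o*s + o + s^2 - s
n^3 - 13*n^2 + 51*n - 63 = (n - 7)*(n - 3)^2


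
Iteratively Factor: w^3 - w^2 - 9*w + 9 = (w - 3)*(w^2 + 2*w - 3) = (w - 3)*(w + 3)*(w - 1)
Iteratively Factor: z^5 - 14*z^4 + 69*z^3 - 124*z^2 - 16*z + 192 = (z - 4)*(z^4 - 10*z^3 + 29*z^2 - 8*z - 48) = (z - 4)^2*(z^3 - 6*z^2 + 5*z + 12) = (z - 4)^3*(z^2 - 2*z - 3) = (z - 4)^3*(z + 1)*(z - 3)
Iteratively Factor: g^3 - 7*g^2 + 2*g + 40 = (g - 4)*(g^2 - 3*g - 10) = (g - 4)*(g + 2)*(g - 5)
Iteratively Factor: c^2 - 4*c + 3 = (c - 1)*(c - 3)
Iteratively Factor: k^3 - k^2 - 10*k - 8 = (k + 1)*(k^2 - 2*k - 8) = (k - 4)*(k + 1)*(k + 2)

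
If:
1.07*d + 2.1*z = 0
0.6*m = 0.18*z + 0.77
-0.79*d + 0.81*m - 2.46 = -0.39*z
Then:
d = -1.28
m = 1.48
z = 0.65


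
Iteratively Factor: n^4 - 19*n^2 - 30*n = (n + 3)*(n^3 - 3*n^2 - 10*n) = (n + 2)*(n + 3)*(n^2 - 5*n) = n*(n + 2)*(n + 3)*(n - 5)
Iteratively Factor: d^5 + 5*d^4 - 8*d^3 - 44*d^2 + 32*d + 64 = (d + 4)*(d^4 + d^3 - 12*d^2 + 4*d + 16) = (d + 1)*(d + 4)*(d^3 - 12*d + 16) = (d - 2)*(d + 1)*(d + 4)*(d^2 + 2*d - 8) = (d - 2)*(d + 1)*(d + 4)^2*(d - 2)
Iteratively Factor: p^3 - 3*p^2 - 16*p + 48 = (p + 4)*(p^2 - 7*p + 12) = (p - 3)*(p + 4)*(p - 4)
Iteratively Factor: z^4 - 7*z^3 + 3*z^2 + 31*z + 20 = (z + 1)*(z^3 - 8*z^2 + 11*z + 20) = (z - 4)*(z + 1)*(z^2 - 4*z - 5) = (z - 5)*(z - 4)*(z + 1)*(z + 1)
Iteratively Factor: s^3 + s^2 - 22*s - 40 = (s + 4)*(s^2 - 3*s - 10) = (s + 2)*(s + 4)*(s - 5)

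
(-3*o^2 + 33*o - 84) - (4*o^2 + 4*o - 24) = -7*o^2 + 29*o - 60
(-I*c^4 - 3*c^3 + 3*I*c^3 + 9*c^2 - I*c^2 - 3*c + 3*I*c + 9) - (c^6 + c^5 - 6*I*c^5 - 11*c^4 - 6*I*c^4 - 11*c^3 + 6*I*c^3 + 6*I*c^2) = -c^6 - c^5 + 6*I*c^5 + 11*c^4 + 5*I*c^4 + 8*c^3 - 3*I*c^3 + 9*c^2 - 7*I*c^2 - 3*c + 3*I*c + 9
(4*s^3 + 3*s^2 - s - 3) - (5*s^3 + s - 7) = -s^3 + 3*s^2 - 2*s + 4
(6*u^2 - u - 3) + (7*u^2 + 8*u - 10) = 13*u^2 + 7*u - 13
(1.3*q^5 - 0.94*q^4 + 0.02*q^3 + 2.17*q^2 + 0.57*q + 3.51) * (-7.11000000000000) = -9.243*q^5 + 6.6834*q^4 - 0.1422*q^3 - 15.4287*q^2 - 4.0527*q - 24.9561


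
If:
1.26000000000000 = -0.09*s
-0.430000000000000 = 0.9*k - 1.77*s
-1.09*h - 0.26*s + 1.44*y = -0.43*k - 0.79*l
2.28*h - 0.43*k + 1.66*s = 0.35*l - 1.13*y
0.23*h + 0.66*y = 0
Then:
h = 12.63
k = -28.01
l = 36.09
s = -14.00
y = -4.40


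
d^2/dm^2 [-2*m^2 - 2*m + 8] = -4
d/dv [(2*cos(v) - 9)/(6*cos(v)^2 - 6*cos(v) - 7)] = 4*(3*cos(v)^2 - 27*cos(v) + 17)*sin(v)/(6*sin(v)^2 + 6*cos(v) + 1)^2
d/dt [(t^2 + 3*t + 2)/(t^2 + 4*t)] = (t^2 - 4*t - 8)/(t^2*(t^2 + 8*t + 16))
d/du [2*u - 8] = 2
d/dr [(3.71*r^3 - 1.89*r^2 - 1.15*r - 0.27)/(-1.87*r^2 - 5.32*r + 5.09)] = (-6.9377*r^4 - 39.4744*r^3 + 64.556*r^2 - 20.25*r - 7.2899)/(3.4969*r^4 + 19.8968*r^3 + 9.2658*r^2 - 54.1576*r + 25.9081)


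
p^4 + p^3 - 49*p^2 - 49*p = p*(p - 7)*(p + 1)*(p + 7)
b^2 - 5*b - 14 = (b - 7)*(b + 2)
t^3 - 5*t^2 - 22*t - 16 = (t - 8)*(t + 1)*(t + 2)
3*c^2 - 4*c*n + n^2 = (-3*c + n)*(-c + n)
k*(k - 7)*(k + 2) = k^3 - 5*k^2 - 14*k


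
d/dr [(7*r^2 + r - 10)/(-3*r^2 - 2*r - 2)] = 11*(-r^2 - 8*r - 2)/(9*r^4 + 12*r^3 + 16*r^2 + 8*r + 4)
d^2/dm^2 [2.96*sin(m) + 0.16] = -2.96*sin(m)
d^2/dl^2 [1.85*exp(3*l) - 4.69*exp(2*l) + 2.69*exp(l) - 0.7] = (16.65*exp(2*l) - 18.76*exp(l) + 2.69)*exp(l)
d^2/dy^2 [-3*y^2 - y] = -6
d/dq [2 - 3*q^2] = -6*q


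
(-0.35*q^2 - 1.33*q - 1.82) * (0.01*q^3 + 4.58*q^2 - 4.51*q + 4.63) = -0.0035*q^5 - 1.6163*q^4 - 4.5311*q^3 - 3.9578*q^2 + 2.0503*q - 8.4266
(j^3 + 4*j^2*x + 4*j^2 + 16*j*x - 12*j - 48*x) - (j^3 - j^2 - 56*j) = 4*j^2*x + 5*j^2 + 16*j*x + 44*j - 48*x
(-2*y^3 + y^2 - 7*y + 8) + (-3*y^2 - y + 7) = -2*y^3 - 2*y^2 - 8*y + 15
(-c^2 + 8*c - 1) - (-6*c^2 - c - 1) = 5*c^2 + 9*c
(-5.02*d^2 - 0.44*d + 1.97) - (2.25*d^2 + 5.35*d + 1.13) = -7.27*d^2 - 5.79*d + 0.84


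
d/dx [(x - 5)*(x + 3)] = 2*x - 2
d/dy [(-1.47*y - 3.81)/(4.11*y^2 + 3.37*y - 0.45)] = (6.0417*y^2 + 31.3182*y + 13.5012)/(16.8921*y^4 + 27.7014*y^3 + 7.6579*y^2 - 3.033*y + 0.2025)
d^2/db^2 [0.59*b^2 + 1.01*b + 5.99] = 1.18000000000000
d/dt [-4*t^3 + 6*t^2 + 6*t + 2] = -12*t^2 + 12*t + 6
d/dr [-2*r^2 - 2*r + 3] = -4*r - 2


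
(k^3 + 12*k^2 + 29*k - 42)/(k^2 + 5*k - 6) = k + 7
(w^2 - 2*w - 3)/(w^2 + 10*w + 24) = (w^2 - 2*w - 3)/(w^2 + 10*w + 24)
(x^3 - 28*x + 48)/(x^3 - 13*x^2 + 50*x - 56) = (x + 6)/(x - 7)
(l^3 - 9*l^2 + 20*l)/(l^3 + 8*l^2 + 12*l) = (l^2 - 9*l + 20)/(l^2 + 8*l + 12)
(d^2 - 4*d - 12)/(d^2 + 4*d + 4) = (d - 6)/(d + 2)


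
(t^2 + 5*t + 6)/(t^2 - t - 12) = (t + 2)/(t - 4)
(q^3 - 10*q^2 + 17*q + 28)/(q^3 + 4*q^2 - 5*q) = (q^3 - 10*q^2 + 17*q + 28)/(q*(q^2 + 4*q - 5))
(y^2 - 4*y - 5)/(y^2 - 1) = (y - 5)/(y - 1)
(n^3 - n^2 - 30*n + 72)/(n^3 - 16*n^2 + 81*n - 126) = (n^2 + 2*n - 24)/(n^2 - 13*n + 42)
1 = 1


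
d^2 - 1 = (d - 1)*(d + 1)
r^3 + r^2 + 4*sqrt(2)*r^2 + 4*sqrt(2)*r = r*(r + 1)*(r + 4*sqrt(2))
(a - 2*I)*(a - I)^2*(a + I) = a^4 - 3*I*a^3 - a^2 - 3*I*a - 2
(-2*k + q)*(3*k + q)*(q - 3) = -6*k^2*q + 18*k^2 + k*q^2 - 3*k*q + q^3 - 3*q^2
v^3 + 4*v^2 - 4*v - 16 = (v - 2)*(v + 2)*(v + 4)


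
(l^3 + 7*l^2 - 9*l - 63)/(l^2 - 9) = l + 7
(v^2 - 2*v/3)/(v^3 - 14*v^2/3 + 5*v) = (3*v - 2)/(3*v^2 - 14*v + 15)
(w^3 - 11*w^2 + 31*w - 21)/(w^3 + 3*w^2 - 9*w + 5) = (w^2 - 10*w + 21)/(w^2 + 4*w - 5)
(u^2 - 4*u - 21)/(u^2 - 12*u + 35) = (u + 3)/(u - 5)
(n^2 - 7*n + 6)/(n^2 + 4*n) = (n^2 - 7*n + 6)/(n*(n + 4))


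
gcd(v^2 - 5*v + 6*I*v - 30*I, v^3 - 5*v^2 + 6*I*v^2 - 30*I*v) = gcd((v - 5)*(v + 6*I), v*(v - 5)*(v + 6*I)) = v^2 + v*(-5 + 6*I) - 30*I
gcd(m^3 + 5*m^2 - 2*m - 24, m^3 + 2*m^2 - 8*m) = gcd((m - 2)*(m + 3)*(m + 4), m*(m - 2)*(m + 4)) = m^2 + 2*m - 8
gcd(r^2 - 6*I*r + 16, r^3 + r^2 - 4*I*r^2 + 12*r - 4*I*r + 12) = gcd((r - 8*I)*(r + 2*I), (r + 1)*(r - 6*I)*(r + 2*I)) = r + 2*I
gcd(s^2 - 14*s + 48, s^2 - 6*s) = s - 6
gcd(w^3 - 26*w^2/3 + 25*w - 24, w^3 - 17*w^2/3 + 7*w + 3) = w^2 - 6*w + 9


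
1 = 1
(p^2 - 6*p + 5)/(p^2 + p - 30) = (p - 1)/(p + 6)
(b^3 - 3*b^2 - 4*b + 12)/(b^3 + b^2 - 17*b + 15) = (b^2 - 4)/(b^2 + 4*b - 5)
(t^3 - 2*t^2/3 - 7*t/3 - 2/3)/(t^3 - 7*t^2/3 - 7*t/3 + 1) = (3*t^2 - 5*t - 2)/(3*t^2 - 10*t + 3)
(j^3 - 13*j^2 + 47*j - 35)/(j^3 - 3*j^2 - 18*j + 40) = (j^2 - 8*j + 7)/(j^2 + 2*j - 8)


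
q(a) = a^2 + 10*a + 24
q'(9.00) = 28.00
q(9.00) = 195.00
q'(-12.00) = -14.00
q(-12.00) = 48.00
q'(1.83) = 13.66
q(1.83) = 45.65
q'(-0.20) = 9.60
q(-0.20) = 22.04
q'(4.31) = 18.62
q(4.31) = 85.68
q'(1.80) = 13.60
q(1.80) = 45.24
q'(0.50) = 11.00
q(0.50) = 29.25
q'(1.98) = 13.96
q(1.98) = 47.72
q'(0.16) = 10.32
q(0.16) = 25.63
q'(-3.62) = 2.76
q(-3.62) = 0.90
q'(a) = 2*a + 10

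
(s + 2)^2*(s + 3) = s^3 + 7*s^2 + 16*s + 12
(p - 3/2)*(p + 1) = p^2 - p/2 - 3/2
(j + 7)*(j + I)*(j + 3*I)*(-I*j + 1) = -I*j^4 + 5*j^3 - 7*I*j^3 + 35*j^2 + 7*I*j^2 - 3*j + 49*I*j - 21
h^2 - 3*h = h*(h - 3)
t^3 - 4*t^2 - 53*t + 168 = (t - 8)*(t - 3)*(t + 7)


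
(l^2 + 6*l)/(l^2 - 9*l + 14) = l*(l + 6)/(l^2 - 9*l + 14)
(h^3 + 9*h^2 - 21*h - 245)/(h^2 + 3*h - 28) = (h^2 + 2*h - 35)/(h - 4)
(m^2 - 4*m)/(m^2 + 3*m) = (m - 4)/(m + 3)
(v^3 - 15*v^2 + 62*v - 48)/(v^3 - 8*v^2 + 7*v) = (v^2 - 14*v + 48)/(v*(v - 7))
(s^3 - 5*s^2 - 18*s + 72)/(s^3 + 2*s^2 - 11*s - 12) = (s - 6)/(s + 1)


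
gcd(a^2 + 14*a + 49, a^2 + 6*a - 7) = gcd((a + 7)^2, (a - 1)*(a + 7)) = a + 7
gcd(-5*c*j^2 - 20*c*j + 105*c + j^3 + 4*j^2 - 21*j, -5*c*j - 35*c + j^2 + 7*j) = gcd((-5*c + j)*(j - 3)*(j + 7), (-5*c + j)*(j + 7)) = 5*c*j + 35*c - j^2 - 7*j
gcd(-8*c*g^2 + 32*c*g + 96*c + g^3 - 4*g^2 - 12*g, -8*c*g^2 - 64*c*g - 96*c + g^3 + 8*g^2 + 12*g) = 8*c*g + 16*c - g^2 - 2*g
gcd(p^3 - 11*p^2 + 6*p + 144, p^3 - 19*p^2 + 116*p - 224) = p - 8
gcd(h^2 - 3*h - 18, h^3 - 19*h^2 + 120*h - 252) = h - 6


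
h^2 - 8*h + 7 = (h - 7)*(h - 1)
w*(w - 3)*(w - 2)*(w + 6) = w^4 + w^3 - 24*w^2 + 36*w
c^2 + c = c*(c + 1)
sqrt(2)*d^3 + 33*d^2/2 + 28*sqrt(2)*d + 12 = (d + 2*sqrt(2))*(d + 6*sqrt(2))*(sqrt(2)*d + 1/2)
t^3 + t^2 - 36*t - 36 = (t - 6)*(t + 1)*(t + 6)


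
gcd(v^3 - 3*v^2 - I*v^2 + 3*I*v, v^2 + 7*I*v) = v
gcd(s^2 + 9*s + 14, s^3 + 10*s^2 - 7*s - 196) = s + 7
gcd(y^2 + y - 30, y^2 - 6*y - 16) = 1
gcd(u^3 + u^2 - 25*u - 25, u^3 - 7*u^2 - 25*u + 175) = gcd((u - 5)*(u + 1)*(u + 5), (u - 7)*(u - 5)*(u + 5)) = u^2 - 25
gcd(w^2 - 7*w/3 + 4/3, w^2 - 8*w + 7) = w - 1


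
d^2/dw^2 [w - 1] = 0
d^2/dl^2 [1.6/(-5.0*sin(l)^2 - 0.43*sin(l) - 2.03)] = (160.0*sin(l)^4 + 10.32*sin(l)^3 - 304.66416*sin(l)^2 - 22.03664*sin(l) + 31.88832)/(5.0*sin(l)^2 + 0.43*sin(l) + 2.03)^3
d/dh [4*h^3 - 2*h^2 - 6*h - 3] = 12*h^2 - 4*h - 6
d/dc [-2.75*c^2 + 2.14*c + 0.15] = 2.14 - 5.5*c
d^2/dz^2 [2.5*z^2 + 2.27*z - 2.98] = 5.00000000000000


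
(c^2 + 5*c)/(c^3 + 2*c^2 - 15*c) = 1/(c - 3)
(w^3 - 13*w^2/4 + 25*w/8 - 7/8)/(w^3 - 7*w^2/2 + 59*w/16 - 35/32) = 4*(w - 1)/(4*w - 5)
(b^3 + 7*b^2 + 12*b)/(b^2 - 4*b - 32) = b*(b + 3)/(b - 8)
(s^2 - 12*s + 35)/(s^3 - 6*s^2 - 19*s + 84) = (s - 5)/(s^2 + s - 12)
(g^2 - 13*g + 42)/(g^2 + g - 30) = (g^2 - 13*g + 42)/(g^2 + g - 30)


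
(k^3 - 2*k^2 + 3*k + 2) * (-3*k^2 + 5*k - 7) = -3*k^5 + 11*k^4 - 26*k^3 + 23*k^2 - 11*k - 14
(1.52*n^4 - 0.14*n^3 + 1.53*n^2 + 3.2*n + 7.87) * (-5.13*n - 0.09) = -7.7976*n^5 + 0.5814*n^4 - 7.8363*n^3 - 16.5537*n^2 - 40.6611*n - 0.7083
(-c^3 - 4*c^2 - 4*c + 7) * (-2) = 2*c^3 + 8*c^2 + 8*c - 14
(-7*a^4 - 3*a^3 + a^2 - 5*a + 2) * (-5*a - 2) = 35*a^5 + 29*a^4 + a^3 + 23*a^2 - 4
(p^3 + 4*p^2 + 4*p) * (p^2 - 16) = p^5 + 4*p^4 - 12*p^3 - 64*p^2 - 64*p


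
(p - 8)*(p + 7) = p^2 - p - 56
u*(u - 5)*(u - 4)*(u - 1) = u^4 - 10*u^3 + 29*u^2 - 20*u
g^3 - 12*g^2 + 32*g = g*(g - 8)*(g - 4)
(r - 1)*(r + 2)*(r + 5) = r^3 + 6*r^2 + 3*r - 10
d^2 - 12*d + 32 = (d - 8)*(d - 4)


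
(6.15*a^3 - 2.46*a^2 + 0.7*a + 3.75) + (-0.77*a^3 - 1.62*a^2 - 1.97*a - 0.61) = 5.38*a^3 - 4.08*a^2 - 1.27*a + 3.14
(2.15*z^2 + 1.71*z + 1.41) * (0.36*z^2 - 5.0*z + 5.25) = 0.774*z^4 - 10.1344*z^3 + 3.2451*z^2 + 1.9275*z + 7.4025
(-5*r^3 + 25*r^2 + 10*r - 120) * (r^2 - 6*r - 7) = -5*r^5 + 55*r^4 - 105*r^3 - 355*r^2 + 650*r + 840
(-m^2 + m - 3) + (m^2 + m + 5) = 2*m + 2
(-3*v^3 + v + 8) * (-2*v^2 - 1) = 6*v^5 + v^3 - 16*v^2 - v - 8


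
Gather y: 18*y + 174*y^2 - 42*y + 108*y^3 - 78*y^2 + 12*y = 108*y^3 + 96*y^2 - 12*y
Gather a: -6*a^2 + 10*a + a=-6*a^2 + 11*a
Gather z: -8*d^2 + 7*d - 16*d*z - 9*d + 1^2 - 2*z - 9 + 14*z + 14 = -8*d^2 - 2*d + z*(12 - 16*d) + 6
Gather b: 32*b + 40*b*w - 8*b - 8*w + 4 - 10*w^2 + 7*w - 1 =b*(40*w + 24) - 10*w^2 - w + 3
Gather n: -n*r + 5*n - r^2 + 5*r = n*(5 - r) - r^2 + 5*r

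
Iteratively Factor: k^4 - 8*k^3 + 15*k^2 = (k - 3)*(k^3 - 5*k^2) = k*(k - 3)*(k^2 - 5*k) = k^2*(k - 3)*(k - 5)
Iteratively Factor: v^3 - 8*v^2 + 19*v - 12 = (v - 4)*(v^2 - 4*v + 3) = (v - 4)*(v - 1)*(v - 3)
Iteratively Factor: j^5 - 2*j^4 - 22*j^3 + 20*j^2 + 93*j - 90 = (j + 3)*(j^4 - 5*j^3 - 7*j^2 + 41*j - 30) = (j - 2)*(j + 3)*(j^3 - 3*j^2 - 13*j + 15) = (j - 2)*(j - 1)*(j + 3)*(j^2 - 2*j - 15) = (j - 2)*(j - 1)*(j + 3)^2*(j - 5)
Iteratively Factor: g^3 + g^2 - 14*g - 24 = (g + 3)*(g^2 - 2*g - 8) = (g - 4)*(g + 3)*(g + 2)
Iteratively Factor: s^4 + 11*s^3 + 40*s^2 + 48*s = (s + 4)*(s^3 + 7*s^2 + 12*s) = (s + 4)^2*(s^2 + 3*s) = s*(s + 4)^2*(s + 3)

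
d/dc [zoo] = 0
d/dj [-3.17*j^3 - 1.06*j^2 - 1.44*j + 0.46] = -9.51*j^2 - 2.12*j - 1.44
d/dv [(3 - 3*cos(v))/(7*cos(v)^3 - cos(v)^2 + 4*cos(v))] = 6*(-7*cos(v)^3 + 11*cos(v)^2 - cos(v) + 2)*sin(v)/((7*sin(v)^2 + cos(v) - 11)^2*cos(v)^2)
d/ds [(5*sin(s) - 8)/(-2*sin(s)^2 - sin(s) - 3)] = (10*sin(s)^2 - 32*sin(s) - 23)*cos(s)/(sin(s) - cos(2*s) + 4)^2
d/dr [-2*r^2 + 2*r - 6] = 2 - 4*r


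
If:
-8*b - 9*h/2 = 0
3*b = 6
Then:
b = 2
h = -32/9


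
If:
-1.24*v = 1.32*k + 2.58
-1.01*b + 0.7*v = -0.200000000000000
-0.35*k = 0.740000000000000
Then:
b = 0.32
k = -2.11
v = 0.17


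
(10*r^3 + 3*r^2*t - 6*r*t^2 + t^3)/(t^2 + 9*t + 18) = (10*r^3 + 3*r^2*t - 6*r*t^2 + t^3)/(t^2 + 9*t + 18)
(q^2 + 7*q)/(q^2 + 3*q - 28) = q/(q - 4)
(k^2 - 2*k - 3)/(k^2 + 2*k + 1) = (k - 3)/(k + 1)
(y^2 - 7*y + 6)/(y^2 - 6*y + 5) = (y - 6)/(y - 5)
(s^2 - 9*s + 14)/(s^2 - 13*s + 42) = (s - 2)/(s - 6)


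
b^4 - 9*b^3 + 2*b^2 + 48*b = b*(b - 8)*(b - 3)*(b + 2)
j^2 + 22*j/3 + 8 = (j + 4/3)*(j + 6)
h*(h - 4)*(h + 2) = h^3 - 2*h^2 - 8*h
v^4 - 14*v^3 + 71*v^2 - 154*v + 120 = (v - 5)*(v - 4)*(v - 3)*(v - 2)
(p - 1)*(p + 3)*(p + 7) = p^3 + 9*p^2 + 11*p - 21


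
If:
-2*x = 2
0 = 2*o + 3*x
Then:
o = 3/2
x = -1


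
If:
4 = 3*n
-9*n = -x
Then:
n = 4/3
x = 12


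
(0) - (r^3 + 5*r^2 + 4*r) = -r^3 - 5*r^2 - 4*r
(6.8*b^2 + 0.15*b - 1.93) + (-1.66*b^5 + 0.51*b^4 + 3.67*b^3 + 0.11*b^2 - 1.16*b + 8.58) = -1.66*b^5 + 0.51*b^4 + 3.67*b^3 + 6.91*b^2 - 1.01*b + 6.65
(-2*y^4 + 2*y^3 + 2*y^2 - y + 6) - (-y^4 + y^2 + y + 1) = -y^4 + 2*y^3 + y^2 - 2*y + 5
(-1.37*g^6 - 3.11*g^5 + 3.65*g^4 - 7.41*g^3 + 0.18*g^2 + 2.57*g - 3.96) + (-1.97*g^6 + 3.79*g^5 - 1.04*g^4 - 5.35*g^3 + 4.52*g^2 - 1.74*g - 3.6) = -3.34*g^6 + 0.68*g^5 + 2.61*g^4 - 12.76*g^3 + 4.7*g^2 + 0.83*g - 7.56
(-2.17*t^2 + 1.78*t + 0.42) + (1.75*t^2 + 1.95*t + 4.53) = -0.42*t^2 + 3.73*t + 4.95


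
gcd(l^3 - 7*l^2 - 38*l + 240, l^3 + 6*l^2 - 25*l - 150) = l^2 + l - 30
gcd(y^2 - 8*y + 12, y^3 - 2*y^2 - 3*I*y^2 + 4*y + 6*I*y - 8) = y - 2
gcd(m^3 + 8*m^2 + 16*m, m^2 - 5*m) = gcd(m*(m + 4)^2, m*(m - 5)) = m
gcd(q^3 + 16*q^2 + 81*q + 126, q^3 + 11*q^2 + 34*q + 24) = q + 6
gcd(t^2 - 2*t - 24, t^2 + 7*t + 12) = t + 4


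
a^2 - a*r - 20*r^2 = (a - 5*r)*(a + 4*r)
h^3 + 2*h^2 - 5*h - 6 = (h - 2)*(h + 1)*(h + 3)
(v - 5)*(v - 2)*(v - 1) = v^3 - 8*v^2 + 17*v - 10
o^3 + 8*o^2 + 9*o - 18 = (o - 1)*(o + 3)*(o + 6)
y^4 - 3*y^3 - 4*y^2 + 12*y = y*(y - 3)*(y - 2)*(y + 2)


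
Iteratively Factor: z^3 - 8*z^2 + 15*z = (z - 5)*(z^2 - 3*z) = (z - 5)*(z - 3)*(z)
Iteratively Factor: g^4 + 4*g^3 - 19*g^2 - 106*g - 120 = (g - 5)*(g^3 + 9*g^2 + 26*g + 24) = (g - 5)*(g + 4)*(g^2 + 5*g + 6) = (g - 5)*(g + 2)*(g + 4)*(g + 3)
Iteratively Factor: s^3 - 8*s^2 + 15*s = (s - 3)*(s^2 - 5*s) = (s - 5)*(s - 3)*(s)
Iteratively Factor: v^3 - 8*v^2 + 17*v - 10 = (v - 1)*(v^2 - 7*v + 10) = (v - 5)*(v - 1)*(v - 2)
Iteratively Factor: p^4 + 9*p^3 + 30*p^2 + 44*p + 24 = (p + 2)*(p^3 + 7*p^2 + 16*p + 12) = (p + 2)^2*(p^2 + 5*p + 6) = (p + 2)^2*(p + 3)*(p + 2)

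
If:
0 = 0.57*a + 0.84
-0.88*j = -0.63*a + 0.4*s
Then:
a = -1.47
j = -0.454545454545455*s - 1.05502392344498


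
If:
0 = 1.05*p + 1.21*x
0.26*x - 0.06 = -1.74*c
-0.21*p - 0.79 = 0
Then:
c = -0.45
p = -3.76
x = 3.26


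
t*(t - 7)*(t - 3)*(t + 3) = t^4 - 7*t^3 - 9*t^2 + 63*t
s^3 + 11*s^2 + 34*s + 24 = (s + 1)*(s + 4)*(s + 6)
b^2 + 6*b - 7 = (b - 1)*(b + 7)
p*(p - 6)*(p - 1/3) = p^3 - 19*p^2/3 + 2*p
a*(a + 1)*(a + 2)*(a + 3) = a^4 + 6*a^3 + 11*a^2 + 6*a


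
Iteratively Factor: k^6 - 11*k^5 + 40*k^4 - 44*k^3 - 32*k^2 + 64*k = (k - 2)*(k^5 - 9*k^4 + 22*k^3 - 32*k) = (k - 2)^2*(k^4 - 7*k^3 + 8*k^2 + 16*k) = (k - 4)*(k - 2)^2*(k^3 - 3*k^2 - 4*k) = (k - 4)^2*(k - 2)^2*(k^2 + k) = (k - 4)^2*(k - 2)^2*(k + 1)*(k)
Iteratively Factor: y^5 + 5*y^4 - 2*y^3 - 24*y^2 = (y - 2)*(y^4 + 7*y^3 + 12*y^2) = (y - 2)*(y + 3)*(y^3 + 4*y^2) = (y - 2)*(y + 3)*(y + 4)*(y^2) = y*(y - 2)*(y + 3)*(y + 4)*(y)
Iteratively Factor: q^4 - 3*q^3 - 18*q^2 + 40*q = (q)*(q^3 - 3*q^2 - 18*q + 40) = q*(q + 4)*(q^2 - 7*q + 10) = q*(q - 2)*(q + 4)*(q - 5)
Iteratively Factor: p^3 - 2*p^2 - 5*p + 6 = (p + 2)*(p^2 - 4*p + 3) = (p - 1)*(p + 2)*(p - 3)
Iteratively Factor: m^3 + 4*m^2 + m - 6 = (m + 2)*(m^2 + 2*m - 3) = (m - 1)*(m + 2)*(m + 3)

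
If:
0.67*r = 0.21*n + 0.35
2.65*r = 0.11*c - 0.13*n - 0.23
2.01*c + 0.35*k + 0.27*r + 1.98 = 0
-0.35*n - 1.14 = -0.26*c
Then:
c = 2.51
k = -20.13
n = -1.39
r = 0.09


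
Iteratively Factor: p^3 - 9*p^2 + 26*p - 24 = (p - 4)*(p^2 - 5*p + 6) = (p - 4)*(p - 2)*(p - 3)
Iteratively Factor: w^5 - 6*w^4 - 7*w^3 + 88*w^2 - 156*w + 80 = (w - 2)*(w^4 - 4*w^3 - 15*w^2 + 58*w - 40) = (w - 2)*(w - 1)*(w^3 - 3*w^2 - 18*w + 40) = (w - 5)*(w - 2)*(w - 1)*(w^2 + 2*w - 8) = (w - 5)*(w - 2)^2*(w - 1)*(w + 4)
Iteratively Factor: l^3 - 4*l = (l)*(l^2 - 4) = l*(l - 2)*(l + 2)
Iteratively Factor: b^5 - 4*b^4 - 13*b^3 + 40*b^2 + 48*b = (b)*(b^4 - 4*b^3 - 13*b^2 + 40*b + 48) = b*(b - 4)*(b^3 - 13*b - 12) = b*(b - 4)*(b + 3)*(b^2 - 3*b - 4) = b*(b - 4)*(b + 1)*(b + 3)*(b - 4)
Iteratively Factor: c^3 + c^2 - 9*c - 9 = (c - 3)*(c^2 + 4*c + 3) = (c - 3)*(c + 3)*(c + 1)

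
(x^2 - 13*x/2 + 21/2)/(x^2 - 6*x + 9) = (x - 7/2)/(x - 3)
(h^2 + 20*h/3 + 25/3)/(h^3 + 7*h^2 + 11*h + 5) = (h + 5/3)/(h^2 + 2*h + 1)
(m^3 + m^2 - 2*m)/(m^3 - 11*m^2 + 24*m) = (m^2 + m - 2)/(m^2 - 11*m + 24)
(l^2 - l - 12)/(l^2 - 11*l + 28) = (l + 3)/(l - 7)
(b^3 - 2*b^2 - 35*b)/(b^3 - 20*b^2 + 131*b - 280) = b*(b + 5)/(b^2 - 13*b + 40)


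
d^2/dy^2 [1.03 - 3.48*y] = 0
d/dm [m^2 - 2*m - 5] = 2*m - 2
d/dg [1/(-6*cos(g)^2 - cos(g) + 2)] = -(12*cos(g) + 1)*sin(g)/(6*cos(g)^2 + cos(g) - 2)^2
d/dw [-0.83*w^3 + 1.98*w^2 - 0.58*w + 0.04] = -2.49*w^2 + 3.96*w - 0.58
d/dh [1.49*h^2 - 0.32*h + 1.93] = 2.98*h - 0.32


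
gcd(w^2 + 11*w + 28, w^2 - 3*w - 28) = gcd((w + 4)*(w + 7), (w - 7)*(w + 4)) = w + 4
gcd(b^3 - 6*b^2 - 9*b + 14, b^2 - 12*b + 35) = b - 7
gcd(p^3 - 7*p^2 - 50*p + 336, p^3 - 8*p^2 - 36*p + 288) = p^2 - 14*p + 48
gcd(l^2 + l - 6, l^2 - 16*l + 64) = 1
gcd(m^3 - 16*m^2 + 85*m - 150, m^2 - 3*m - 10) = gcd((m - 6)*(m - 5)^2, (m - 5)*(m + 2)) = m - 5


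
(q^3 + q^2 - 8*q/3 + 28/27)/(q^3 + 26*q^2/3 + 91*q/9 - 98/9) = (q - 2/3)/(q + 7)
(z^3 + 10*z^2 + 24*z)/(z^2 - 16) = z*(z + 6)/(z - 4)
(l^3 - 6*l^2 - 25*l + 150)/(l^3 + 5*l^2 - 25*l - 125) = (l - 6)/(l + 5)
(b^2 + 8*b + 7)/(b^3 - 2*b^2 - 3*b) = (b + 7)/(b*(b - 3))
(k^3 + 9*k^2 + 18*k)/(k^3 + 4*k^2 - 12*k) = (k + 3)/(k - 2)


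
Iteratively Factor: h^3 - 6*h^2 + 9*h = (h - 3)*(h^2 - 3*h) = h*(h - 3)*(h - 3)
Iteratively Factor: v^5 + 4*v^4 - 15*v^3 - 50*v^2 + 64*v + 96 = (v + 4)*(v^4 - 15*v^2 + 10*v + 24) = (v + 4)^2*(v^3 - 4*v^2 + v + 6) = (v - 3)*(v + 4)^2*(v^2 - v - 2) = (v - 3)*(v + 1)*(v + 4)^2*(v - 2)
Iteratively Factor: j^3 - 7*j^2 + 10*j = (j - 5)*(j^2 - 2*j) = j*(j - 5)*(j - 2)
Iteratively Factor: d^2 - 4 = (d + 2)*(d - 2)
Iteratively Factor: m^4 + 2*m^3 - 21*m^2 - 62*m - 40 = (m + 2)*(m^3 - 21*m - 20) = (m + 2)*(m + 4)*(m^2 - 4*m - 5) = (m + 1)*(m + 2)*(m + 4)*(m - 5)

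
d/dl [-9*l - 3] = -9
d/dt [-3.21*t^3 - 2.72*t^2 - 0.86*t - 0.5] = -9.63*t^2 - 5.44*t - 0.86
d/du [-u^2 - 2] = -2*u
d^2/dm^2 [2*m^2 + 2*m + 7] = 4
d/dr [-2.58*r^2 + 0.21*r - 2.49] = 0.21 - 5.16*r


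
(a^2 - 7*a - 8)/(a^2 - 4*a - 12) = (-a^2 + 7*a + 8)/(-a^2 + 4*a + 12)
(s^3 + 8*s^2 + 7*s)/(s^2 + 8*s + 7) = s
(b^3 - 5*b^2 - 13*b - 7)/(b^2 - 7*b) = b + 2 + 1/b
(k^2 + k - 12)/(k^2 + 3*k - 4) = (k - 3)/(k - 1)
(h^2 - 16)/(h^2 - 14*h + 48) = (h^2 - 16)/(h^2 - 14*h + 48)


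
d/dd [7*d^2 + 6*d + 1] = 14*d + 6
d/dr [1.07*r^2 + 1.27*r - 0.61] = 2.14*r + 1.27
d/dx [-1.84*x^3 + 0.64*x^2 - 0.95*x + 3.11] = -5.52*x^2 + 1.28*x - 0.95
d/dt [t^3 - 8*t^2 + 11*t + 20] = 3*t^2 - 16*t + 11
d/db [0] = 0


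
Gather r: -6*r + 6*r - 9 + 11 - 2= 0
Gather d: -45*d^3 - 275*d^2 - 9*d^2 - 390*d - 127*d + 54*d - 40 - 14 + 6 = -45*d^3 - 284*d^2 - 463*d - 48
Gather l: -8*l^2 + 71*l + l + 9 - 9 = -8*l^2 + 72*l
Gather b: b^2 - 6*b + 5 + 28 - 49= b^2 - 6*b - 16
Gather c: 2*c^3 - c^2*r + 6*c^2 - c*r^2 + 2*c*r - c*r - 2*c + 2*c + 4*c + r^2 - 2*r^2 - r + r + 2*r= 2*c^3 + c^2*(6 - r) + c*(-r^2 + r + 4) - r^2 + 2*r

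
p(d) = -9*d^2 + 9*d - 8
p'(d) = 9 - 18*d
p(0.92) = -7.34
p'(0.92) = -7.56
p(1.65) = -17.65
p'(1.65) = -20.70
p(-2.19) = -70.87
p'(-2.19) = 48.42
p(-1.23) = -32.69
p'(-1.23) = 31.14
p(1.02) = -8.18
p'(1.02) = -9.36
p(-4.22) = -206.26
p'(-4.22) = 84.96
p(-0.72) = -19.15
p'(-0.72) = 21.96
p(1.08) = -8.78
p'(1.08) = -10.44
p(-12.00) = -1412.00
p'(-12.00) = 225.00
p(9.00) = -656.00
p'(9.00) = -153.00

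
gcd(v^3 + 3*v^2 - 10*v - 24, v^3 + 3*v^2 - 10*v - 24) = v^3 + 3*v^2 - 10*v - 24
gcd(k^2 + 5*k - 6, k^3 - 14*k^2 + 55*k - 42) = k - 1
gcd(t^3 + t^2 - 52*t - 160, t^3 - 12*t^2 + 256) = t^2 - 4*t - 32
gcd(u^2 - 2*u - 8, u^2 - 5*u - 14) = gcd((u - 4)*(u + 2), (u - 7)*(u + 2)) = u + 2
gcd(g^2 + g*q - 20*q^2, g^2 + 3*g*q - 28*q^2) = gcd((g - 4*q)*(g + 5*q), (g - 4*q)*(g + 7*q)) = -g + 4*q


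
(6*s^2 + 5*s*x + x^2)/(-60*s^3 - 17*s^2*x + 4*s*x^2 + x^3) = (2*s + x)/(-20*s^2 + s*x + x^2)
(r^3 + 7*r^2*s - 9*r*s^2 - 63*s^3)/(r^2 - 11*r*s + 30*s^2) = (r^3 + 7*r^2*s - 9*r*s^2 - 63*s^3)/(r^2 - 11*r*s + 30*s^2)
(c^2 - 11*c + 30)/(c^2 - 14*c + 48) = (c - 5)/(c - 8)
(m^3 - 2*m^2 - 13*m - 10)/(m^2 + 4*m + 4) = (m^2 - 4*m - 5)/(m + 2)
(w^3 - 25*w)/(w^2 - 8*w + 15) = w*(w + 5)/(w - 3)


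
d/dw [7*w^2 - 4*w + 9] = 14*w - 4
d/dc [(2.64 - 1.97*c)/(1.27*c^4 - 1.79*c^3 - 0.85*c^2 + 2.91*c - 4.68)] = (7.5057*c^4 - 20.4638*c^3 + 12.5023*c^2 + 4.488*c + 1.5372)/(1.6129*c^8 - 4.5466*c^7 + 1.0451*c^6 + 10.4344*c^5 - 21.5825*c^4 + 11.8074*c^3 + 16.4241*c^2 - 27.2376*c + 21.9024)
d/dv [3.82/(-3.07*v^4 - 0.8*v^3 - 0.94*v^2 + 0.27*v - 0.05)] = (46.9096*v^3 + 9.168*v^2 + 7.1816*v - 1.0314)/(3.07*v^4 + 0.8*v^3 + 0.94*v^2 - 0.27*v + 0.05)^2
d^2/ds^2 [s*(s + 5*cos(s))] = -5*s*cos(s) - 10*sin(s) + 2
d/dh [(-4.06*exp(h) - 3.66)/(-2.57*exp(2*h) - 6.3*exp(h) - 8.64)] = (-10.4342*exp(2*h) - 18.8124*exp(h) + 12.0204)*exp(h)/(6.6049*exp(4*h) + 32.382*exp(3*h) + 84.0996*exp(2*h) + 108.864*exp(h) + 74.6496)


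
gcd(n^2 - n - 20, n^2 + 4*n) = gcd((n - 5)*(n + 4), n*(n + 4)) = n + 4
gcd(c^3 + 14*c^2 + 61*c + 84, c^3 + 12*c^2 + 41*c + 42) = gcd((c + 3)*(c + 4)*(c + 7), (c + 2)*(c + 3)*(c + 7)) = c^2 + 10*c + 21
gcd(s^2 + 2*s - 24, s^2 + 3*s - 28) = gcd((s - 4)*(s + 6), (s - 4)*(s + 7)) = s - 4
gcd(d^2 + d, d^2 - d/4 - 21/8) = 1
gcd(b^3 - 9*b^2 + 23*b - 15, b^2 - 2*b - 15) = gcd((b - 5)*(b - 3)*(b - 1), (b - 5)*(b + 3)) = b - 5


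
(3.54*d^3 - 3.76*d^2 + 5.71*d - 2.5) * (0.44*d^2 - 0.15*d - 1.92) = 1.5576*d^5 - 2.1854*d^4 - 3.7204*d^3 + 5.2627*d^2 - 10.5882*d + 4.8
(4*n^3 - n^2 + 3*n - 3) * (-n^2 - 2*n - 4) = -4*n^5 - 7*n^4 - 17*n^3 + n^2 - 6*n + 12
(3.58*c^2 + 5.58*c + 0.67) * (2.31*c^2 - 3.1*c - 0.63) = 8.2698*c^4 + 1.7918*c^3 - 18.0057*c^2 - 5.5924*c - 0.4221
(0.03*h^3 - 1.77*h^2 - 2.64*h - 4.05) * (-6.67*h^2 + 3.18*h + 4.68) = -0.2001*h^5 + 11.9013*h^4 + 12.1206*h^3 + 10.3347*h^2 - 25.2342*h - 18.954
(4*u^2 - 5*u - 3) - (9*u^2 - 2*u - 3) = -5*u^2 - 3*u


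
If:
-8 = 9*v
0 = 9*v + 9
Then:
No Solution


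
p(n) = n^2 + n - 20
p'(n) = 2*n + 1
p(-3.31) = -12.35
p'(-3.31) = -5.62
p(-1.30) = -19.61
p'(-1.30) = -1.60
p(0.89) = -18.32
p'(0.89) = 2.78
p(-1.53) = -19.19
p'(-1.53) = -2.06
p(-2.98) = -14.10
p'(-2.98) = -4.96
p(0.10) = -19.89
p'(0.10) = 1.20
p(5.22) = 12.47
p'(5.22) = 11.44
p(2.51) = -11.19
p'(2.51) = 6.02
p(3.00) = -8.00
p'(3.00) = 7.00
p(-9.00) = 52.00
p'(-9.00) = -17.00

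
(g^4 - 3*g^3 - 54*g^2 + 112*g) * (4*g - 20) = 4*g^5 - 32*g^4 - 156*g^3 + 1528*g^2 - 2240*g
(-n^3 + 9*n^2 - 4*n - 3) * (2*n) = -2*n^4 + 18*n^3 - 8*n^2 - 6*n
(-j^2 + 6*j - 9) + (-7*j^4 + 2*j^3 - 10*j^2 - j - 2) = -7*j^4 + 2*j^3 - 11*j^2 + 5*j - 11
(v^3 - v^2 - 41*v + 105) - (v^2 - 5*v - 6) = v^3 - 2*v^2 - 36*v + 111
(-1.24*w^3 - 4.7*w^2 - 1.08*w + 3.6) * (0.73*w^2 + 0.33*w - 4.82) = -0.9052*w^5 - 3.8402*w^4 + 3.6374*w^3 + 24.9256*w^2 + 6.3936*w - 17.352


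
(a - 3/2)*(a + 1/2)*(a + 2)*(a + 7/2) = a^4 + 9*a^3/2 + 3*a^2/4 - 89*a/8 - 21/4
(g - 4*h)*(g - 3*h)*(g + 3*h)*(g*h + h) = g^4*h - 4*g^3*h^2 + g^3*h - 9*g^2*h^3 - 4*g^2*h^2 + 36*g*h^4 - 9*g*h^3 + 36*h^4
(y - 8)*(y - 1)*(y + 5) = y^3 - 4*y^2 - 37*y + 40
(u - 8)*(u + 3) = u^2 - 5*u - 24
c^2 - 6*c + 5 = (c - 5)*(c - 1)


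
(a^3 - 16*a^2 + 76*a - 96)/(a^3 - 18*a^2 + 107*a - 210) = (a^2 - 10*a + 16)/(a^2 - 12*a + 35)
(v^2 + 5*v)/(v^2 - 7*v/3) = 3*(v + 5)/(3*v - 7)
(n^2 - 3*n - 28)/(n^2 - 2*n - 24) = (n - 7)/(n - 6)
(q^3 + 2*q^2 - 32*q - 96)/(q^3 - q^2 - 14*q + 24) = (q^2 - 2*q - 24)/(q^2 - 5*q + 6)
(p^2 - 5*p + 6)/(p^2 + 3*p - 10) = (p - 3)/(p + 5)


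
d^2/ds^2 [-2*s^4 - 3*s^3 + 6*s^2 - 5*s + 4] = -24*s^2 - 18*s + 12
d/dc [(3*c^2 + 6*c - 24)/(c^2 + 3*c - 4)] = 3/(c^2 - 2*c + 1)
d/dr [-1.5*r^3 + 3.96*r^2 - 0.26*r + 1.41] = -4.5*r^2 + 7.92*r - 0.26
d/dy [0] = 0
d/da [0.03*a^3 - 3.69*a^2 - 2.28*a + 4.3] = 0.09*a^2 - 7.38*a - 2.28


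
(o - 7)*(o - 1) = o^2 - 8*o + 7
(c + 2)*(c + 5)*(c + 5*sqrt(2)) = c^3 + 7*c^2 + 5*sqrt(2)*c^2 + 10*c + 35*sqrt(2)*c + 50*sqrt(2)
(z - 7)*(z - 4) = z^2 - 11*z + 28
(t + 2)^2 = t^2 + 4*t + 4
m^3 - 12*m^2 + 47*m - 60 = (m - 5)*(m - 4)*(m - 3)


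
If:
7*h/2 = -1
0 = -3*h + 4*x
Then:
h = -2/7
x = -3/14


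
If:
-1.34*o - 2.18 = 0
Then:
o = -1.63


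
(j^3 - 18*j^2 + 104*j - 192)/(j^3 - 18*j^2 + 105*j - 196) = (j^2 - 14*j + 48)/(j^2 - 14*j + 49)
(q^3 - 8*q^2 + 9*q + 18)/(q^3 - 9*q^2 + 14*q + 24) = (q - 3)/(q - 4)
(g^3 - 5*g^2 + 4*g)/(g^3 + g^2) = (g^2 - 5*g + 4)/(g*(g + 1))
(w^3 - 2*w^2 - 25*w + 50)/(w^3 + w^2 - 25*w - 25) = (w - 2)/(w + 1)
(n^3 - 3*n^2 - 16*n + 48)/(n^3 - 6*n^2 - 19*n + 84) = (n - 4)/(n - 7)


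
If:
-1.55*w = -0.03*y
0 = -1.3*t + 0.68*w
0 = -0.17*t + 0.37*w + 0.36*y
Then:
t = 0.00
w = 0.00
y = 0.00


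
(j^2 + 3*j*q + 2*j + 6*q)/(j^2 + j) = (j^2 + 3*j*q + 2*j + 6*q)/(j*(j + 1))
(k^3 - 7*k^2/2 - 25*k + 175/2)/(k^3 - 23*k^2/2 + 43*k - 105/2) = (k + 5)/(k - 3)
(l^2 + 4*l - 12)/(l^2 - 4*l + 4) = (l + 6)/(l - 2)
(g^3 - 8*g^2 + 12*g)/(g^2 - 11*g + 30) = g*(g - 2)/(g - 5)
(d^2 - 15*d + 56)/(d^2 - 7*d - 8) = (d - 7)/(d + 1)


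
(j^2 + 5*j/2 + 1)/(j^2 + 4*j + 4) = (j + 1/2)/(j + 2)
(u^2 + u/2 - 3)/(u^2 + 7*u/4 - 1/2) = 2*(2*u - 3)/(4*u - 1)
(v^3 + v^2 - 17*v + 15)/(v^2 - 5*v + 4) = (v^2 + 2*v - 15)/(v - 4)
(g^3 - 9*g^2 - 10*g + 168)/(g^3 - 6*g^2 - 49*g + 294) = (g + 4)/(g + 7)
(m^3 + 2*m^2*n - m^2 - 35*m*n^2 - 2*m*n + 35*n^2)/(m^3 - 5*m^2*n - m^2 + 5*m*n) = (m + 7*n)/m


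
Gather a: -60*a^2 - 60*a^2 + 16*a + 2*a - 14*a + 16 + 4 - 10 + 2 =-120*a^2 + 4*a + 12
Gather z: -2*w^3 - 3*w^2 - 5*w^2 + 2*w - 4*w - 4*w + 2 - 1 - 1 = -2*w^3 - 8*w^2 - 6*w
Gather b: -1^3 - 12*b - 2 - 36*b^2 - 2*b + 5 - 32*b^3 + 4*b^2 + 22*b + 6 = -32*b^3 - 32*b^2 + 8*b + 8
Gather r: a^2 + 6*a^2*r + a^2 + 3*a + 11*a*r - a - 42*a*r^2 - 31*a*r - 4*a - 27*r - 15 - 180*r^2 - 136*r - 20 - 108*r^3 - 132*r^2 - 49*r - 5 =2*a^2 - 2*a - 108*r^3 + r^2*(-42*a - 312) + r*(6*a^2 - 20*a - 212) - 40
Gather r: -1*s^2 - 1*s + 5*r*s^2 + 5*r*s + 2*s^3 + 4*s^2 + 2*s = r*(5*s^2 + 5*s) + 2*s^3 + 3*s^2 + s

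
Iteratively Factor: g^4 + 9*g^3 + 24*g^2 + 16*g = (g + 4)*(g^3 + 5*g^2 + 4*g) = g*(g + 4)*(g^2 + 5*g + 4) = g*(g + 1)*(g + 4)*(g + 4)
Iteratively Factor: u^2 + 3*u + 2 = (u + 2)*(u + 1)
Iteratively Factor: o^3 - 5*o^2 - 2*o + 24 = (o - 3)*(o^2 - 2*o - 8) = (o - 4)*(o - 3)*(o + 2)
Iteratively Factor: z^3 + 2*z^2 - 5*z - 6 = (z + 3)*(z^2 - z - 2) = (z + 1)*(z + 3)*(z - 2)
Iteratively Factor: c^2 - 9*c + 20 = (c - 5)*(c - 4)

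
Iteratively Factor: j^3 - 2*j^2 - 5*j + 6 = (j - 3)*(j^2 + j - 2) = (j - 3)*(j - 1)*(j + 2)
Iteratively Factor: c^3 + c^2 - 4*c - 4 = (c + 1)*(c^2 - 4) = (c - 2)*(c + 1)*(c + 2)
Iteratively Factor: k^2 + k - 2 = (k + 2)*(k - 1)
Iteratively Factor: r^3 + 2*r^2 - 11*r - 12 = (r + 1)*(r^2 + r - 12) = (r + 1)*(r + 4)*(r - 3)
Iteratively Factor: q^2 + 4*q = (q + 4)*(q)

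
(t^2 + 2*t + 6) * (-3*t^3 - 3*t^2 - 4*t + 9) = -3*t^5 - 9*t^4 - 28*t^3 - 17*t^2 - 6*t + 54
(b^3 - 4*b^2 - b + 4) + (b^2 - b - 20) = b^3 - 3*b^2 - 2*b - 16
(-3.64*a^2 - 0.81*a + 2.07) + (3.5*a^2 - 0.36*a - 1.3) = -0.14*a^2 - 1.17*a + 0.77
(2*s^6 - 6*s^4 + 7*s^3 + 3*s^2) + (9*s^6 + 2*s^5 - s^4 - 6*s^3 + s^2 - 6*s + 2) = 11*s^6 + 2*s^5 - 7*s^4 + s^3 + 4*s^2 - 6*s + 2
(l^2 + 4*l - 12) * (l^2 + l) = l^4 + 5*l^3 - 8*l^2 - 12*l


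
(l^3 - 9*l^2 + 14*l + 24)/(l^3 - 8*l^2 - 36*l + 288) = (l^2 - 3*l - 4)/(l^2 - 2*l - 48)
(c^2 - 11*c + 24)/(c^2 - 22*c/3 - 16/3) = 3*(c - 3)/(3*c + 2)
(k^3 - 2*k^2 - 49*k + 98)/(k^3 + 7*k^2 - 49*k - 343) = (k - 2)/(k + 7)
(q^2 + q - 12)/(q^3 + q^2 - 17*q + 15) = (q + 4)/(q^2 + 4*q - 5)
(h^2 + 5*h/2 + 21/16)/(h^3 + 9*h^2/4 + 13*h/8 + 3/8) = (4*h + 7)/(2*(2*h^2 + 3*h + 1))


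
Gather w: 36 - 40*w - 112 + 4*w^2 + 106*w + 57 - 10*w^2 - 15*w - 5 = -6*w^2 + 51*w - 24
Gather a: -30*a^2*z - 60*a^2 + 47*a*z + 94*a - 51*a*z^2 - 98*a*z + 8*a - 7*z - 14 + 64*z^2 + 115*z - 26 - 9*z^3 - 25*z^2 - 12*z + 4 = a^2*(-30*z - 60) + a*(-51*z^2 - 51*z + 102) - 9*z^3 + 39*z^2 + 96*z - 36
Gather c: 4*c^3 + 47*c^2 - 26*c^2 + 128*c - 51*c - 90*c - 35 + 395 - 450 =4*c^3 + 21*c^2 - 13*c - 90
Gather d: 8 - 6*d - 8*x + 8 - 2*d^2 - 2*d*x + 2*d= -2*d^2 + d*(-2*x - 4) - 8*x + 16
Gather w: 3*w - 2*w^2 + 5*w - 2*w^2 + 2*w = -4*w^2 + 10*w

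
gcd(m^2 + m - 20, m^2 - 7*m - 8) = 1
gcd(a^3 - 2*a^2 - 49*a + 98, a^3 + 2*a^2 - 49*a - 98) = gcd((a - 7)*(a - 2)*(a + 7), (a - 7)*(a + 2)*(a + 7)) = a^2 - 49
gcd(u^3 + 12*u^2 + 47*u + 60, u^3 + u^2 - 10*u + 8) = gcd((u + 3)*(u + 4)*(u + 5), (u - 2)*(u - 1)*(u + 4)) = u + 4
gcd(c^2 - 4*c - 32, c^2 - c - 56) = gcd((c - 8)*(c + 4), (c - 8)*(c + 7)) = c - 8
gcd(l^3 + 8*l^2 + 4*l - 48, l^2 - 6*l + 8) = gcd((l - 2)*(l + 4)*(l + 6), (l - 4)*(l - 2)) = l - 2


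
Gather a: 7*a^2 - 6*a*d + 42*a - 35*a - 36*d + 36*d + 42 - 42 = 7*a^2 + a*(7 - 6*d)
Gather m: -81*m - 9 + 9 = -81*m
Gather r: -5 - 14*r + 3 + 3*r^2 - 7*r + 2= 3*r^2 - 21*r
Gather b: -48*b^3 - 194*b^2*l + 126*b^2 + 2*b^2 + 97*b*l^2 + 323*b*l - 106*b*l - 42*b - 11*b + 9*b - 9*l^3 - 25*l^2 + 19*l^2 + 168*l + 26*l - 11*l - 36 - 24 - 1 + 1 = -48*b^3 + b^2*(128 - 194*l) + b*(97*l^2 + 217*l - 44) - 9*l^3 - 6*l^2 + 183*l - 60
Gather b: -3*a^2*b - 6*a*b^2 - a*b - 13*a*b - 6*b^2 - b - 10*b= b^2*(-6*a - 6) + b*(-3*a^2 - 14*a - 11)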